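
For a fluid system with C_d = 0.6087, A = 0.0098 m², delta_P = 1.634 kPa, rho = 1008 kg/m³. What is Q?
Formula: Q = C_d A \sqrt{\frac{2 \Delta P}{\rho}}
Q = 0.6087·0.0098·√(2·(1.634·1000)/1008)·1000 = 10.74 L/s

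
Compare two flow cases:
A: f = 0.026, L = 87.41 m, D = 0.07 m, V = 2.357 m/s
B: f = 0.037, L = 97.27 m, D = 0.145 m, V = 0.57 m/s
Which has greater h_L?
h_L(A) = 9.193 m, h_L(B) = 0.411 m. Answer: A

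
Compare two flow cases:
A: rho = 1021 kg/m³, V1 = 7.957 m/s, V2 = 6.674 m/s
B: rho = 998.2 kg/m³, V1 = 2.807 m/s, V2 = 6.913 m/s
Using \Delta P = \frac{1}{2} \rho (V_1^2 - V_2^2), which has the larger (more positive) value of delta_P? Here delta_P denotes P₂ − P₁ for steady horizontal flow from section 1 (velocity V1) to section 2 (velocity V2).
delta_P(A) = 9.583 kPa, delta_P(B) = -19.92 kPa. Answer: A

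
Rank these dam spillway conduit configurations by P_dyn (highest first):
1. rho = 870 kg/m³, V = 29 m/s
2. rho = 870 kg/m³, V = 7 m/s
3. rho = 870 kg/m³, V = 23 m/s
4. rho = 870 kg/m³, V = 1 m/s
Case 1: P_dyn = 365.8 kPa
Case 2: P_dyn = 21.32 kPa
Case 3: P_dyn = 230.1 kPa
Case 4: P_dyn = 0.435 kPa
Ranking (highest first): 1, 3, 2, 4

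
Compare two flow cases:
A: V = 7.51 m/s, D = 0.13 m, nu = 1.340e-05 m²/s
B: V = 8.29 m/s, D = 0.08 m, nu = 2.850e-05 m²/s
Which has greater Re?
Re(A) = 72858, Re(B) = 23270. Answer: A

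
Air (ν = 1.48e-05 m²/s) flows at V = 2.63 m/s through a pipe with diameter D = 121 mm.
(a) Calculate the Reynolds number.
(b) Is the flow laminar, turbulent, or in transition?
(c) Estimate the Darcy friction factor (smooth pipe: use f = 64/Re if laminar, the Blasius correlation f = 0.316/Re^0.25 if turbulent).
(a) Re = V·D/ν = 2.63·0.121/1.48e-05 = 21502
(b) Flow regime: turbulent (Re > 4000)
(c) Friction factor: f = 0.316/Re^0.25 = 0.316/21502^0.25 = 0.0261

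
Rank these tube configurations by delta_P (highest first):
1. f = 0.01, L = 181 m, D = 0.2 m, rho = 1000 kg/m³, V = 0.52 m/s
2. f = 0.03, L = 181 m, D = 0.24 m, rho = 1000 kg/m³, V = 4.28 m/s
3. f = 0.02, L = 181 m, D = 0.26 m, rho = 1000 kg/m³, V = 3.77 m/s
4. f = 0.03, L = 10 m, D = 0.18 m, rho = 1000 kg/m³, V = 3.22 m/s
Case 1: delta_P = 1.224 kPa
Case 2: delta_P = 207.2 kPa
Case 3: delta_P = 98.94 kPa
Case 4: delta_P = 8.64 kPa
Ranking (highest first): 2, 3, 4, 1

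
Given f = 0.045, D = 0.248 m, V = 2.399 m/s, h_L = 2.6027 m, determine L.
Formula: h_L = f \frac{L}{D} \frac{V^2}{2g}
Substituting knowns: 2.6027 = 0.045·(L/0.248)·2.399²/(2·9.81)
Solving for L: L = 2.6027·2·9.81·0.248/(0.045·2.399²) = 48.9 m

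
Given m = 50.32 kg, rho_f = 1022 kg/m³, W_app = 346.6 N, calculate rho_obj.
Formula: W_{app} = mg\left(1 - \frac{\rho_f}{\rho_{obj}}\right)
Substituting knowns: 346.6 = 50.32·9.81·(1 − 1022/rho_obj)
Solving for rho_obj: rho_obj = 1022/(1 − 346.6/(50.32·9.81)) = 3431 kg/m³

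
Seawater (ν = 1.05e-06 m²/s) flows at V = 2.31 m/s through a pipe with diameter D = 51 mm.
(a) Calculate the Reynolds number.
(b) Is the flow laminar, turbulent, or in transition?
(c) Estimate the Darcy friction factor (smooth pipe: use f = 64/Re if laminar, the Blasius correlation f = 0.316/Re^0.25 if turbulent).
(a) Re = V·D/ν = 2.31·0.051/1.05e-06 = 112200
(b) Flow regime: turbulent (Re > 4000)
(c) Friction factor: f = 0.316/Re^0.25 = 0.316/112200^0.25 = 0.01727 (Blasius is strictly valid for Re ≲ 1e5; used here as the smooth-pipe estimate the problem specifies)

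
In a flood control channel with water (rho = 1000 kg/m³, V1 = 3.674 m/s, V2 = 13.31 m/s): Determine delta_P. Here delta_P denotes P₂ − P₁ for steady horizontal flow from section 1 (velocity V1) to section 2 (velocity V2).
Formula: \Delta P = \frac{1}{2} \rho (V_1^2 - V_2^2)
delta_P = 0.5·1000·(3.674² − 13.31²)/1000 = -81.83 kPa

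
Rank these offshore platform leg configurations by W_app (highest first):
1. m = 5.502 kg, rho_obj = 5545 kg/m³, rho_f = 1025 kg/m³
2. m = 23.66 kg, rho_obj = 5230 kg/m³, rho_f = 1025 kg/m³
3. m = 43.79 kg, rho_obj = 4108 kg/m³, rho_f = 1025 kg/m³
Case 1: W_app = 44 N
Case 2: W_app = 186.6 N
Case 3: W_app = 322.4 N
Ranking (highest first): 3, 2, 1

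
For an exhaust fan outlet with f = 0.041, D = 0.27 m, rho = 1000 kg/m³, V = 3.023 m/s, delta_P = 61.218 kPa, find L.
Formula: \Delta P = f \frac{L}{D} \frac{\rho V^2}{2}
Substituting knowns: 61.218 = 0.041·(L/0.27)·0.5·1000·3.023²/1000
Solving for L: L = (61.218·1000)·0.27/(0.041·0.5·1000·3.023²) = 88.23 m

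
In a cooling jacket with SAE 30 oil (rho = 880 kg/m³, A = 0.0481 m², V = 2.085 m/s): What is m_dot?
Formula: \dot{m} = \rho A V
m_dot = 880·0.0481·2.085 = 88.25 kg/s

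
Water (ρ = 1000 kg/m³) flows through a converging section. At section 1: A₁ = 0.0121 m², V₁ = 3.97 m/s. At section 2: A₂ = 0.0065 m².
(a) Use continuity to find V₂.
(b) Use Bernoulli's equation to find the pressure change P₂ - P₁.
(a) Continuity: A₁V₁=A₂V₂ -> V₂=A₁V₁/A₂=0.0121*3.97/0.0065=7.39 m/s
(b) Bernoulli: P₂-P₁=0.5*rho*(V₁^2-V₂^2)/1000=0.5*1000*(3.97^2-7.39^2)/1000=-19.43 kPa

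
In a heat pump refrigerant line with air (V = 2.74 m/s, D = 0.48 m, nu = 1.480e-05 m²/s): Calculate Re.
Formula: Re = \frac{V D}{\nu}
Re = 2.74·0.48/1.480e-05 = 88865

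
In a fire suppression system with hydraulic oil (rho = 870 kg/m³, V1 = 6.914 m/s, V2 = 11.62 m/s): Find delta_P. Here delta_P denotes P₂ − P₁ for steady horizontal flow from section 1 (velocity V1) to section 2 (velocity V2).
Formula: \Delta P = \frac{1}{2} \rho (V_1^2 - V_2^2)
delta_P = 0.5·870·(6.914² − 11.62²)/1000 = -37.94 kPa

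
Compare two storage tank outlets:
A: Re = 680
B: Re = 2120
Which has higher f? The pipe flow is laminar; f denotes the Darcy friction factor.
f(A) = 0.09412, f(B) = 0.03019. Answer: A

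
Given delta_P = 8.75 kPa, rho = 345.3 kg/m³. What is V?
Formula: V = \sqrt{\frac{2 \Delta P}{\rho}}
V = √(2·(8.75·1000)/345.3) = 7.119 m/s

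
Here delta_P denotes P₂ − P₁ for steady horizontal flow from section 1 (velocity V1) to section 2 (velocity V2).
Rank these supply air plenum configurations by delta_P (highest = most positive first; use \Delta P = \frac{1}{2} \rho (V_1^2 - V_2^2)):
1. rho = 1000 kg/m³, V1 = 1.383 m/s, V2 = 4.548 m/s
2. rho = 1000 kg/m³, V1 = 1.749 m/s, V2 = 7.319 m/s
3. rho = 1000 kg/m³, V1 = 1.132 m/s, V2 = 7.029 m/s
Case 1: delta_P = -9.386 kPa
Case 2: delta_P = -25.25 kPa
Case 3: delta_P = -24.06 kPa
Ranking (highest first): 1, 3, 2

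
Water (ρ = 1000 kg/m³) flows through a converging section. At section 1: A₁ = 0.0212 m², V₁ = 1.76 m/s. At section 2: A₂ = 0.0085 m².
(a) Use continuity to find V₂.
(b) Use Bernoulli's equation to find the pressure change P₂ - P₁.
(a) Continuity: A₁V₁=A₂V₂ -> V₂=A₁V₁/A₂=0.0212*1.76/0.0085=4.39 m/s
(b) Bernoulli: P₂-P₁=0.5*rho*(V₁^2-V₂^2)/1000=0.5*1000*(1.76^2-4.39^2)/1000=-8.087 kPa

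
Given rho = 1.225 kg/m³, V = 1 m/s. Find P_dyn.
Formula: P_{dyn} = \frac{1}{2} \rho V^2
P_dyn = 0.5·1.225·1²/1000 = 0.0006125 kPa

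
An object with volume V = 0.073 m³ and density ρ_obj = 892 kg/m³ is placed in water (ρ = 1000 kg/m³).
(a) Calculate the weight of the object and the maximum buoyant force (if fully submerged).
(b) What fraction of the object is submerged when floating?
(a) W=rho_obj*g*V=892*9.81*0.073=638.8 N; F_B(max)=rho*g*V=1000*9.81*0.073=716.1 N
(b) Floating fraction=rho_obj/rho=892/1000=0.892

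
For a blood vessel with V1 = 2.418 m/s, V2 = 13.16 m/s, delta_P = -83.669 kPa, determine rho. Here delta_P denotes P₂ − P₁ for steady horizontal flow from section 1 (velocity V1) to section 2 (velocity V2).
Formula: \Delta P = \frac{1}{2} \rho (V_1^2 - V_2^2)
Substituting knowns: -83.669 = 0.5·rho·(2.418² − 13.16²)/1000
Solving for rho: rho = 2·(-83.669·1000)/(2.418² − 13.16²) = 1000 kg/m³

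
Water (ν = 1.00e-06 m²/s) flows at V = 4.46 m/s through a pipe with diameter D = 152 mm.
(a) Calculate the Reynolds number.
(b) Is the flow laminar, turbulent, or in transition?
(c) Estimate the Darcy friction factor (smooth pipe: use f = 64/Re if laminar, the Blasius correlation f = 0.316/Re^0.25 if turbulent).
(a) Re = V·D/ν = 4.46·0.152/1.00e-06 = 677920
(b) Flow regime: turbulent (Re > 4000)
(c) Friction factor: f = 0.316/Re^0.25 = 0.316/677920^0.25 = 0.01101 (Blasius is strictly valid for Re ≲ 1e5; used here as the smooth-pipe estimate the problem specifies)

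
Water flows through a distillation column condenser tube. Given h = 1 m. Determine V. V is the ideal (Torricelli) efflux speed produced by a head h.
Formula: V = \sqrt{2 g h}
V = √(2·9.81·1) = 4.429 m/s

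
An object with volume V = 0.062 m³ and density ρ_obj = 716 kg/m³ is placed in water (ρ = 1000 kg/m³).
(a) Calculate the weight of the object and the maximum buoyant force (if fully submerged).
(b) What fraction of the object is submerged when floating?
(a) W=rho_obj*g*V=716*9.81*0.062=435.5 N; F_B(max)=rho*g*V=1000*9.81*0.062=608.2 N
(b) Floating fraction=rho_obj/rho=716/1000=0.716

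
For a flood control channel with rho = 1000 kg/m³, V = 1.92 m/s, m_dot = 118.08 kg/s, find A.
Formula: \dot{m} = \rho A V
Substituting knowns: 118.08 = 1000·A·1.92
Solving for A: A = 118.08/(1000·1.92) = 0.0615 m²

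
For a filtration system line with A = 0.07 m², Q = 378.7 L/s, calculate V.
Formula: Q = A V
Substituting knowns: 378.7 = 0.07·V·1000
Solving for V: V = (378.7/1000)/0.07 = 5.41 m/s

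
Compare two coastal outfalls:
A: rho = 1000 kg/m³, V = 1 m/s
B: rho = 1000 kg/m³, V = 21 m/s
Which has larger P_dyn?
P_dyn(A) = 0.5 kPa, P_dyn(B) = 220.5 kPa. Answer: B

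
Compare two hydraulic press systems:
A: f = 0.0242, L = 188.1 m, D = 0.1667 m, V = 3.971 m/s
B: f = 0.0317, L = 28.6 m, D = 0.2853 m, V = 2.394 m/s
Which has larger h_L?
h_L(A) = 21.95 m, h_L(B) = 0.9283 m. Answer: A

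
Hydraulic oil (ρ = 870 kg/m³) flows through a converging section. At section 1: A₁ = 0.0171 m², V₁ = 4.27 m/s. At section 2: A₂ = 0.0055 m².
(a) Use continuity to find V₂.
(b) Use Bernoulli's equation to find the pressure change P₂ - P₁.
(a) Continuity: A₁V₁=A₂V₂ -> V₂=A₁V₁/A₂=0.0171*4.27/0.0055=13.28 m/s
(b) Bernoulli: P₂-P₁=0.5*rho*(V₁^2-V₂^2)/1000=0.5*870*(4.27^2-13.28^2)/1000=-68.78 kPa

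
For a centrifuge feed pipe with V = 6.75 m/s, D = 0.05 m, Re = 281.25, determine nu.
Formula: Re = \frac{V D}{\nu}
Substituting knowns: 281.25 = 6.75·0.05/nu
Solving for nu: nu = 6.75·0.05/281.25 = 0.0012 m²/s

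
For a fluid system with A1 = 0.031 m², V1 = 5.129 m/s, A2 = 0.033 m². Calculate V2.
Formula: V_2 = \frac{A_1 V_1}{A_2}
V2 = 0.031·5.129/0.033 = 4.818 m/s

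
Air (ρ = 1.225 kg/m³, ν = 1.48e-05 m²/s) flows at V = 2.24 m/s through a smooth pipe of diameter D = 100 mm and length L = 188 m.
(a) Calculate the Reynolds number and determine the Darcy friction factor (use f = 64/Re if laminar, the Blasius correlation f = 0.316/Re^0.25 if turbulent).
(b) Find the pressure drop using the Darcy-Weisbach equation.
(a) Re = V·D/ν = 2.24·0.1/1.48e-05 = 15135 → turbulent (Re > 4000); f = 0.316/Re^0.25 = 0.316/15135^0.25 = 0.02849
(b) Darcy-Weisbach: ΔP = f·(L/D)·½ρV²/1000 = 0.02849·(188/0.100)·½·1.225·2.24²/1000 = 0.1646 kPa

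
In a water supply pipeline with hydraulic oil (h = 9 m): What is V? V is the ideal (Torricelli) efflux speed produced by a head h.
Formula: V = \sqrt{2 g h}
V = √(2·9.81·9) = 13.29 m/s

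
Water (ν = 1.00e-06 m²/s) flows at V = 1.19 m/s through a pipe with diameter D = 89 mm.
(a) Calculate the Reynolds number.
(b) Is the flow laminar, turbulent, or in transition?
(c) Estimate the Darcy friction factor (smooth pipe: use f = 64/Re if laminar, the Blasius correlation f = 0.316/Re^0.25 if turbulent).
(a) Re = V·D/ν = 1.19·0.089/1.00e-06 = 105910
(b) Flow regime: turbulent (Re > 4000)
(c) Friction factor: f = 0.316/Re^0.25 = 0.316/105910^0.25 = 0.01752 (Blasius is strictly valid for Re ≲ 1e5; used here as the smooth-pipe estimate the problem specifies)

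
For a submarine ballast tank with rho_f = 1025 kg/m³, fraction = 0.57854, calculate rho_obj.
Formula: f_{sub} = \frac{\rho_{obj}}{\rho_f}
Substituting knowns: 0.57854 = rho_obj/1025
Solving for rho_obj: rho_obj = 0.57854·1025 = 593 kg/m³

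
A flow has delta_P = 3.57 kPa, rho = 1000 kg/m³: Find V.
Formula: V = \sqrt{\frac{2 \Delta P}{\rho}}
V = √(2·(3.57·1000)/1000) = 2.672 m/s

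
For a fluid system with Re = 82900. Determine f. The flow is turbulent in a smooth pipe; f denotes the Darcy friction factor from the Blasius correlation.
Formula: f = \frac{0.316}{Re^{0.25}}
f = 0.316/82900^0.25 = 0.01862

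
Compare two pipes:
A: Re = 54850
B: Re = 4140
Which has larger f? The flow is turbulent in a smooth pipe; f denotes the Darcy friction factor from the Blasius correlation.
f(A) = 0.02065, f(B) = 0.03939. Answer: B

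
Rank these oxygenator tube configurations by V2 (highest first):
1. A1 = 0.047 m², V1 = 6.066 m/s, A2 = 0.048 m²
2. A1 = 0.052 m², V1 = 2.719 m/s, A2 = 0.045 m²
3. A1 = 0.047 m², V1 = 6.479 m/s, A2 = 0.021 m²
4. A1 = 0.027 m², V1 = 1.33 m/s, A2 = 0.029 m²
Case 1: V2 = 5.94 m/s
Case 2: V2 = 3.142 m/s
Case 3: V2 = 14.5 m/s
Case 4: V2 = 1.238 m/s
Ranking (highest first): 3, 1, 2, 4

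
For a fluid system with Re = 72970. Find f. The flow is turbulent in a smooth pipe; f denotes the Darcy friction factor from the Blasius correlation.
Formula: f = \frac{0.316}{Re^{0.25}}
f = 0.316/72970^0.25 = 0.01923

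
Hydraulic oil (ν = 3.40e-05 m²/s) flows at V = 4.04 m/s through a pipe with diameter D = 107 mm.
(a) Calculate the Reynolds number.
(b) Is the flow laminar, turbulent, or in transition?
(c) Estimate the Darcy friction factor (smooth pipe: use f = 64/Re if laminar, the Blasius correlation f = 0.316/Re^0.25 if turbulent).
(a) Re = V·D/ν = 4.04·0.107/3.40e-05 = 12714
(b) Flow regime: turbulent (Re > 4000)
(c) Friction factor: f = 0.316/Re^0.25 = 0.316/12714^0.25 = 0.02976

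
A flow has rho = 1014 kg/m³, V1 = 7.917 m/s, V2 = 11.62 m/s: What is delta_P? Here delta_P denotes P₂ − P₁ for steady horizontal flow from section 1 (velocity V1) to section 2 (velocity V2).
Formula: \Delta P = \frac{1}{2} \rho (V_1^2 - V_2^2)
delta_P = 0.5·1014·(7.917² − 11.62²)/1000 = -36.68 kPa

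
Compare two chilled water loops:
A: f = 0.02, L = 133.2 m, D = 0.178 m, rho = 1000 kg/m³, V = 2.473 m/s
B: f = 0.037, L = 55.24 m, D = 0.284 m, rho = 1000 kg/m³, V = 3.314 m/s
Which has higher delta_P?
delta_P(A) = 45.76 kPa, delta_P(B) = 39.52 kPa. Answer: A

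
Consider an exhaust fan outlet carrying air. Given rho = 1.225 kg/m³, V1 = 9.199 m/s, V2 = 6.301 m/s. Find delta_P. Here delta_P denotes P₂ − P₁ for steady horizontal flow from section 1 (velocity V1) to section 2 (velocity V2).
Formula: \Delta P = \frac{1}{2} \rho (V_1^2 - V_2^2)
delta_P = 0.5·1.225·(9.199² − 6.301²)/1000 = 0.02751 kPa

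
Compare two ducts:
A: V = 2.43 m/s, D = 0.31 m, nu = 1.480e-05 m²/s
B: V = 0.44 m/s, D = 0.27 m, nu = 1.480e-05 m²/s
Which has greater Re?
Re(A) = 50899, Re(B) = 8027. Answer: A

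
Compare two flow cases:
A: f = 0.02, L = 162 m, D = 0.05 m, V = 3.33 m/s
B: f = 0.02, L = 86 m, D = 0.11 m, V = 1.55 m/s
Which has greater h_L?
h_L(A) = 36.62 m, h_L(B) = 1.915 m. Answer: A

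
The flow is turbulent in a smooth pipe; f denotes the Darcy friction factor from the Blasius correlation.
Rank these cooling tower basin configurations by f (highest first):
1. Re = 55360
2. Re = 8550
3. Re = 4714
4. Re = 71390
Case 1: f = 0.0206
Case 2: f = 0.03286
Case 3: f = 0.03814
Case 4: f = 0.01933
Ranking (highest first): 3, 2, 1, 4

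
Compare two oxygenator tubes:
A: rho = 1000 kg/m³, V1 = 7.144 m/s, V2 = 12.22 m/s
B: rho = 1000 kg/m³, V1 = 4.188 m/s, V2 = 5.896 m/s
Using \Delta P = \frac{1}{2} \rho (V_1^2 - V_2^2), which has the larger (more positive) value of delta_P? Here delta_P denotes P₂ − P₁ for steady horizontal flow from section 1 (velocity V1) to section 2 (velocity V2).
delta_P(A) = -49.15 kPa, delta_P(B) = -8.612 kPa. Answer: B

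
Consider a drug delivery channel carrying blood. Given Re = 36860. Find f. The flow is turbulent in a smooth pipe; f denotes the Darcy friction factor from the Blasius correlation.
Formula: f = \frac{0.316}{Re^{0.25}}
f = 0.316/36860^0.25 = 0.02281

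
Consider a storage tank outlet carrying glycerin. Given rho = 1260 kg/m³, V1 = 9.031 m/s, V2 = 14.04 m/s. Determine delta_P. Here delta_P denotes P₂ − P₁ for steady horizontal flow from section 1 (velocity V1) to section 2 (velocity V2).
Formula: \Delta P = \frac{1}{2} \rho (V_1^2 - V_2^2)
delta_P = 0.5·1260·(9.031² − 14.04²)/1000 = -72.8 kPa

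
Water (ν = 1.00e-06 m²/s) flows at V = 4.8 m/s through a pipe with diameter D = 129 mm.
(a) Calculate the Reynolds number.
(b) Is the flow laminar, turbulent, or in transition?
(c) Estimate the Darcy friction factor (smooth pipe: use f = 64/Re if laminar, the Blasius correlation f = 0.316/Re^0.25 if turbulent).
(a) Re = V·D/ν = 4.8·0.129/1.00e-06 = 619200
(b) Flow regime: turbulent (Re > 4000)
(c) Friction factor: f = 0.316/Re^0.25 = 0.316/619200^0.25 = 0.01126 (Blasius is strictly valid for Re ≲ 1e5; used here as the smooth-pipe estimate the problem specifies)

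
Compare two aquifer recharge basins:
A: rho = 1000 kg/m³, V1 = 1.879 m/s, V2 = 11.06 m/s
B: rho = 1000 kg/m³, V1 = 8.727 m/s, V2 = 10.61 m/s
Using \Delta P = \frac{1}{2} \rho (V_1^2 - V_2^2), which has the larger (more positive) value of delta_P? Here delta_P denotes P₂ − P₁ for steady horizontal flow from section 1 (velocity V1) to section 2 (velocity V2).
delta_P(A) = -59.4 kPa, delta_P(B) = -18.21 kPa. Answer: B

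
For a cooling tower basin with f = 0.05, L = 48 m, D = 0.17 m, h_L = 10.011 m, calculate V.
Formula: h_L = f \frac{L}{D} \frac{V^2}{2g}
Substituting knowns: 10.011 = 0.05·(48/0.17)·V²/(2·9.81)
Solving for V: V = √(10.011·2·9.81/(0.05·(48/0.17))) = 3.73 m/s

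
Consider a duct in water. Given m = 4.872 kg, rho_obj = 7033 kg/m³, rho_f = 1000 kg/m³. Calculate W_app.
Formula: W_{app} = mg\left(1 - \frac{\rho_f}{\rho_{obj}}\right)
W_app = 4.872·9.81·(1 − 1000/7033) = 41 N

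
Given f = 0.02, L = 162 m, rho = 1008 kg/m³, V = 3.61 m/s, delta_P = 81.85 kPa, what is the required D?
Formula: \Delta P = f \frac{L}{D} \frac{\rho V^2}{2}
Substituting knowns: 81.85 = 0.02·(162/D)·0.5·1008·3.61²/1000
Solving for D: D = 0.02·162·0.5·1008·3.61²/(81.85·1000) = 0.26 m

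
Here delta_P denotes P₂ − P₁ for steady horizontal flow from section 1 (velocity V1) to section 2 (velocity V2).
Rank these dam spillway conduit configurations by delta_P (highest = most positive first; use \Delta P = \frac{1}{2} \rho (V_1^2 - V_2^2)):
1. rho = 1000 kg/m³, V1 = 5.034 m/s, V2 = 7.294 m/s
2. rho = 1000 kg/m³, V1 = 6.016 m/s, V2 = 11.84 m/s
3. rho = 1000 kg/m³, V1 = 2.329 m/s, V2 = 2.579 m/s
Case 1: delta_P = -13.93 kPa
Case 2: delta_P = -52 kPa
Case 3: delta_P = -0.6135 kPa
Ranking (highest first): 3, 1, 2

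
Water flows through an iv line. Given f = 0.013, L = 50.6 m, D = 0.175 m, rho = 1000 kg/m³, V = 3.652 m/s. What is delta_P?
Formula: \Delta P = f \frac{L}{D} \frac{\rho V^2}{2}
delta_P = 0.013·(50.6/0.175)·0.5·1000·3.652²/1000 = 25.07 kPa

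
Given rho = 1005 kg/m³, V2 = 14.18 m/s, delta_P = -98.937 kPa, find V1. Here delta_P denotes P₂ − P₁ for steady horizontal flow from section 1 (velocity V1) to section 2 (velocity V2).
Formula: \Delta P = \frac{1}{2} \rho (V_1^2 - V_2^2)
Substituting knowns: -98.937 = 0.5·1005·(V1² − 14.18²)/1000
Solving for V1: V1 = √(14.18² + 2·(-98.937·1000)/1005) = 2.045 m/s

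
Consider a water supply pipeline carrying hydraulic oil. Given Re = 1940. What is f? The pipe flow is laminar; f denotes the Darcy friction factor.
Formula: f = \frac{64}{Re}
f = 64/1940 = 0.03299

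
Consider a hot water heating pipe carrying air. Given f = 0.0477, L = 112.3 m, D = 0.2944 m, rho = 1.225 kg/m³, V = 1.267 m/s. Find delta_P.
Formula: \Delta P = f \frac{L}{D} \frac{\rho V^2}{2}
delta_P = 0.0477·(112.3/0.2944)·0.5·1.225·1.267²/1000 = 0.01789 kPa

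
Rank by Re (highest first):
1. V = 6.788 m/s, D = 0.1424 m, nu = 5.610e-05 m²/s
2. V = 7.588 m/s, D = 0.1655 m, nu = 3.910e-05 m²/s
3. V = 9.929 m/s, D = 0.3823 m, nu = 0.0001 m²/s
Case 1: Re = 17230
Case 2: Re = 32118
Case 3: Re = 37959
Ranking (highest first): 3, 2, 1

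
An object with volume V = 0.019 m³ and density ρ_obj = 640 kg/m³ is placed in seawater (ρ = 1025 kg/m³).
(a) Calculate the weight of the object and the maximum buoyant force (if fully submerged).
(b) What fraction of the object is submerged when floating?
(a) W=rho_obj*g*V=640*9.81*0.019=119.3 N; F_B(max)=rho*g*V=1025*9.81*0.019=191.0 N
(b) Floating fraction=rho_obj/rho=640/1025=0.624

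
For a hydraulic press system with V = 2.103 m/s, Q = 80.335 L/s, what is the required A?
Formula: Q = A V
Substituting knowns: 80.335 = A·2.103·1000
Solving for A: A = (80.335/1000)/2.103 = 0.0382 m²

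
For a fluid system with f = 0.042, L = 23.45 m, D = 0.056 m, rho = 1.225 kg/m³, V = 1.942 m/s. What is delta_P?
Formula: \Delta P = f \frac{L}{D} \frac{\rho V^2}{2}
delta_P = 0.042·(23.45/0.056)·0.5·1.225·1.942²/1000 = 0.04063 kPa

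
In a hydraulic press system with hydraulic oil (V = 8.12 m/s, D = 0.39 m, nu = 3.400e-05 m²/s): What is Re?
Formula: Re = \frac{V D}{\nu}
Re = 8.12·0.39/3.400e-05 = 93141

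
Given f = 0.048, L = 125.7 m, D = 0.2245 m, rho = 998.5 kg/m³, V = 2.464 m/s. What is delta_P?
Formula: \Delta P = f \frac{L}{D} \frac{\rho V^2}{2}
delta_P = 0.048·(125.7/0.2245)·0.5·998.5·2.464²/1000 = 81.46 kPa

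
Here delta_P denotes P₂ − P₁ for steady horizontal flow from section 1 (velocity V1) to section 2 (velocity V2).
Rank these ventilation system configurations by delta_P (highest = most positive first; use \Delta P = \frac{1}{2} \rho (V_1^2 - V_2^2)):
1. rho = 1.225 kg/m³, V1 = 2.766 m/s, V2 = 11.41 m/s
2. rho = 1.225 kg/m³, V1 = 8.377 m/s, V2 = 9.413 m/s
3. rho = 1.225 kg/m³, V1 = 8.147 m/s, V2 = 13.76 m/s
Case 1: delta_P = -0.07505 kPa
Case 2: delta_P = -0.01129 kPa
Case 3: delta_P = -0.07532 kPa
Ranking (highest first): 2, 1, 3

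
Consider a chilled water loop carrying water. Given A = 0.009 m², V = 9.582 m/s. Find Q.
Formula: Q = A V
Q = 0.009·9.582·1000 = 86.24 L/s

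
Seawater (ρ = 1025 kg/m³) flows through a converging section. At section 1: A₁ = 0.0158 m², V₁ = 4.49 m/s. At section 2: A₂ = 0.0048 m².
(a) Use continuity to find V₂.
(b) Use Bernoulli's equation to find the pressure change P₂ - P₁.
(a) Continuity: A₁V₁=A₂V₂ -> V₂=A₁V₁/A₂=0.0158*4.49/0.0048=14.78 m/s
(b) Bernoulli: P₂-P₁=0.5*rho*(V₁^2-V₂^2)/1000=0.5*1025*(4.49^2-14.78^2)/1000=-101.6 kPa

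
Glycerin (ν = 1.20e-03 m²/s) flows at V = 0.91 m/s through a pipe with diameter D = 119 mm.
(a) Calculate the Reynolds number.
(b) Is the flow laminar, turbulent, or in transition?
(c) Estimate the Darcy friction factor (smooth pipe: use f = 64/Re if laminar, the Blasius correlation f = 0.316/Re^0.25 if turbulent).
(a) Re = V·D/ν = 0.91·0.119/1.20e-03 = 90.242
(b) Flow regime: laminar (Re < 2300)
(c) Friction factor: f = 64/Re = 64/90.242 = 0.7092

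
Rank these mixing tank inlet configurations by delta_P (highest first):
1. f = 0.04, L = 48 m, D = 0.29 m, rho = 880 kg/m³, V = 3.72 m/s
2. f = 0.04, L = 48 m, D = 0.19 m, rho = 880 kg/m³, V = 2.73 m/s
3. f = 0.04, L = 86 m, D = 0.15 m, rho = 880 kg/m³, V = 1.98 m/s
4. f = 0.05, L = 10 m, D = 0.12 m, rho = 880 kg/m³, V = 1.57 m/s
Case 1: delta_P = 40.31 kPa
Case 2: delta_P = 33.14 kPa
Case 3: delta_P = 39.56 kPa
Case 4: delta_P = 4.519 kPa
Ranking (highest first): 1, 3, 2, 4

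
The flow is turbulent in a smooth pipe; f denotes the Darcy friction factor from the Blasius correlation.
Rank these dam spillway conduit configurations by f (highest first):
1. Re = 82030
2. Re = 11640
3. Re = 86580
Case 1: f = 0.01867
Case 2: f = 0.03042
Case 3: f = 0.01842
Ranking (highest first): 2, 1, 3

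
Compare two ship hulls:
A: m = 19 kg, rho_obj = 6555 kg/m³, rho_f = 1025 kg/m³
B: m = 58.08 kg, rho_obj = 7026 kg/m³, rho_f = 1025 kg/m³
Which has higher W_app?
W_app(A) = 157.2 N, W_app(B) = 486.6 N. Answer: B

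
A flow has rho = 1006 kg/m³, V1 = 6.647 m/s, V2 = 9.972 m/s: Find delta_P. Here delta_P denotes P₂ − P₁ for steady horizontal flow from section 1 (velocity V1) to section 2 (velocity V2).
Formula: \Delta P = \frac{1}{2} \rho (V_1^2 - V_2^2)
delta_P = 0.5·1006·(6.647² − 9.972²)/1000 = -27.79 kPa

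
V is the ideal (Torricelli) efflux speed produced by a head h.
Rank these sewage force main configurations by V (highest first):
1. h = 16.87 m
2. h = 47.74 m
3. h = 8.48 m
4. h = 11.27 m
Case 1: V = 18.19 m/s
Case 2: V = 30.6 m/s
Case 3: V = 12.9 m/s
Case 4: V = 14.87 m/s
Ranking (highest first): 2, 1, 4, 3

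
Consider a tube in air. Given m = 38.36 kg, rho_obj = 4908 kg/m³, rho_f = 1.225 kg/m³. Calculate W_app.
Formula: W_{app} = mg\left(1 - \frac{\rho_f}{\rho_{obj}}\right)
W_app = 38.36·9.81·(1 − 1.225/4908) = 376.2 N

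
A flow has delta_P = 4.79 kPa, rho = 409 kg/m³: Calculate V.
Formula: V = \sqrt{\frac{2 \Delta P}{\rho}}
V = √(2·(4.79·1000)/409) = 4.84 m/s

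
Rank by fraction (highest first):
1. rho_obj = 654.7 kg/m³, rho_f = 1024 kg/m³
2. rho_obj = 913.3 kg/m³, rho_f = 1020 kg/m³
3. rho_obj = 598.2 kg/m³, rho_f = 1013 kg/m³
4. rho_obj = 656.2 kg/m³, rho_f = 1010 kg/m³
Case 1: fraction = 0.6394
Case 2: fraction = 0.8954
Case 3: fraction = 0.5905
Case 4: fraction = 0.6497
Ranking (highest first): 2, 4, 1, 3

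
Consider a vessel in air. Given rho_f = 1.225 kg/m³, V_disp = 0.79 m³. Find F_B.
Formula: F_B = \rho_f g V_{disp}
F_B = 1.225·9.81·0.79 = 9.494 N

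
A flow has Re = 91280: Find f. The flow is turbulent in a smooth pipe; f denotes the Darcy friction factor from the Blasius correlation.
Formula: f = \frac{0.316}{Re^{0.25}}
f = 0.316/91280^0.25 = 0.01818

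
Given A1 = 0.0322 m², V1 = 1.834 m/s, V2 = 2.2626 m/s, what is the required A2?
Formula: V_2 = \frac{A_1 V_1}{A_2}
Substituting knowns: 2.2626 = 0.0322·1.834/A2
Solving for A2: A2 = 0.0322·1.834/2.2626 = 0.0261 m²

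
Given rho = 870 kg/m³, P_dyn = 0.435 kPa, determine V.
Formula: P_{dyn} = \frac{1}{2} \rho V^2
Substituting knowns: 0.435 = 0.5·870·V²/1000
Solving for V: V = √(2·(0.435·1000)/870) = 1 m/s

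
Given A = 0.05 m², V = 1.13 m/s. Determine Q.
Formula: Q = A V
Q = 0.05·1.13·1000 = 56.5 L/s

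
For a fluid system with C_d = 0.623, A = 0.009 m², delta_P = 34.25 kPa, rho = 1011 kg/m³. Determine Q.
Formula: Q = C_d A \sqrt{\frac{2 \Delta P}{\rho}}
Q = 0.623·0.009·√(2·(34.25·1000)/1011)·1000 = 46.15 L/s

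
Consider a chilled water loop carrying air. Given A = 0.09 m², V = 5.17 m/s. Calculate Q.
Formula: Q = A V
Q = 0.09·5.17·1000 = 465.3 L/s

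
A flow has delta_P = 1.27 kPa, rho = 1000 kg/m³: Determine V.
Formula: V = \sqrt{\frac{2 \Delta P}{\rho}}
V = √(2·(1.27·1000)/1000) = 1.594 m/s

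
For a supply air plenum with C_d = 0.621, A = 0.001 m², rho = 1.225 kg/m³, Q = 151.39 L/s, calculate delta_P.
Formula: Q = C_d A \sqrt{\frac{2 \Delta P}{\rho}}
Substituting knowns: 151.39 = 0.621·0.001·√(2·(delta_P·1000)/1.225)·1000
Solving for delta_P: delta_P = ((151.39/1000)/(0.621·0.001))²·1.225/2/1000 = 36.4 kPa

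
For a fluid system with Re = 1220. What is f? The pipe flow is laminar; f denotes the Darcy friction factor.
Formula: f = \frac{64}{Re}
f = 64/1220 = 0.05246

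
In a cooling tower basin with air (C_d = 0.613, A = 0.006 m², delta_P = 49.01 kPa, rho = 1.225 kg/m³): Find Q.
Formula: Q = C_d A \sqrt{\frac{2 \Delta P}{\rho}}
Q = 0.613·0.006·√(2·(49.01·1000)/1.225)·1000 = 1040 L/s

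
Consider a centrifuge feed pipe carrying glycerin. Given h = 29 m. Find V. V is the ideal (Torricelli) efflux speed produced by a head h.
Formula: V = \sqrt{2 g h}
V = √(2·9.81·29) = 23.85 m/s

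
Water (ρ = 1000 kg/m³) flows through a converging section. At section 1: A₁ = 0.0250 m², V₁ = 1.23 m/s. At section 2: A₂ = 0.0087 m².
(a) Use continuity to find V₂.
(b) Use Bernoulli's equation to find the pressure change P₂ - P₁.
(a) Continuity: A₁V₁=A₂V₂ -> V₂=A₁V₁/A₂=0.0250*1.23/0.0087=3.53 m/s
(b) Bernoulli: P₂-P₁=0.5*rho*(V₁^2-V₂^2)/1000=0.5*1000*(1.23^2-3.53^2)/1000=-5.474 kPa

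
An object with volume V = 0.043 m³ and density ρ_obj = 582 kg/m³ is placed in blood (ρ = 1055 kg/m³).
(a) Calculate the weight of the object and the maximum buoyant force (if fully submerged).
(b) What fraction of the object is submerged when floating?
(a) W=rho_obj*g*V=582*9.81*0.043=245.5 N; F_B(max)=rho*g*V=1055*9.81*0.043=445.0 N
(b) Floating fraction=rho_obj/rho=582/1055=0.552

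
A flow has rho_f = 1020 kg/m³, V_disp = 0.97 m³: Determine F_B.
Formula: F_B = \rho_f g V_{disp}
F_B = 1020·9.81·0.97 = 9706 N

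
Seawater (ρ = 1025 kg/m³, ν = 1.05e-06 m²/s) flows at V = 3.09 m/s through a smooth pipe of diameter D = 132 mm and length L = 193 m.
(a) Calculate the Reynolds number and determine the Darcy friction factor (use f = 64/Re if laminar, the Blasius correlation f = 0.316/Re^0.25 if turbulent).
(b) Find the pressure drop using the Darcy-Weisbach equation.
(a) Re = V·D/ν = 3.09·0.132/1.05e-06 = 388460 → turbulent (Re > 4000); f = 0.316/Re^0.25 = 0.316/388460^0.25 = 0.012658 (Blasius is strictly valid for Re ≲ 1e5; used here as the smooth-pipe estimate the problem specifies)
(b) Darcy-Weisbach: ΔP = f·(L/D)·½ρV²/1000 = 0.012658·(193/0.132)·½·1025·3.09²/1000 = 90.56 kPa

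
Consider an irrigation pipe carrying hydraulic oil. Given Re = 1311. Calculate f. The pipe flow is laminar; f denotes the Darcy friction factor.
Formula: f = \frac{64}{Re}
f = 64/1311 = 0.04882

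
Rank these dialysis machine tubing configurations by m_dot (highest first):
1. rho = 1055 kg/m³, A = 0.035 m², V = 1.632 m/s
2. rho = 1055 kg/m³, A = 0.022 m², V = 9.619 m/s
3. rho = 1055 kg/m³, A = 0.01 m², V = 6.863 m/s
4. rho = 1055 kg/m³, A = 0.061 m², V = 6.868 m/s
Case 1: m_dot = 60.26 kg/s
Case 2: m_dot = 223.3 kg/s
Case 3: m_dot = 72.4 kg/s
Case 4: m_dot = 442 kg/s
Ranking (highest first): 4, 2, 3, 1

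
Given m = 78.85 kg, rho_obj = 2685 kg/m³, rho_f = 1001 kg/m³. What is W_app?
Formula: W_{app} = mg\left(1 - \frac{\rho_f}{\rho_{obj}}\right)
W_app = 78.85·9.81·(1 − 1001/2685) = 485.1 N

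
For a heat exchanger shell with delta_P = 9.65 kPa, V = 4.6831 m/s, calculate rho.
Formula: V = \sqrt{\frac{2 \Delta P}{\rho}}
Substituting knowns: 4.6831 = √(2·(9.65·1000)/rho)
Solving for rho: rho = 2·(9.65·1000)/4.6831² = 880 kg/m³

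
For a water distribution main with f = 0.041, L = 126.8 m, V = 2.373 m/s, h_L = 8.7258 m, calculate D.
Formula: h_L = f \frac{L}{D} \frac{V^2}{2g}
Substituting knowns: 8.7258 = 0.041·(126.8/D)·2.373²/(2·9.81)
Solving for D: D = 0.041·126.8·2.373²/(2·9.81·8.7258) = 0.171 m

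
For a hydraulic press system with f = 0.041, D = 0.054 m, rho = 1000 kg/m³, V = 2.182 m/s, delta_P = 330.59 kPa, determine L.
Formula: \Delta P = f \frac{L}{D} \frac{\rho V^2}{2}
Substituting knowns: 330.59 = 0.041·(L/0.054)·0.5·1000·2.182²/1000
Solving for L: L = (330.59·1000)·0.054/(0.041·0.5·1000·2.182²) = 182.9 m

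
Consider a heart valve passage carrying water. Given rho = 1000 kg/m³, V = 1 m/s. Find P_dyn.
Formula: P_{dyn} = \frac{1}{2} \rho V^2
P_dyn = 0.5·1000·1²/1000 = 0.5 kPa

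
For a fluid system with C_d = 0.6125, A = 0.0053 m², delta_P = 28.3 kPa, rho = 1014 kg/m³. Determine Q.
Formula: Q = C_d A \sqrt{\frac{2 \Delta P}{\rho}}
Q = 0.6125·0.0053·√(2·(28.3·1000)/1014)·1000 = 24.25 L/s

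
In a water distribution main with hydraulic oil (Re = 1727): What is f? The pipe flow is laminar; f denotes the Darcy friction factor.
Formula: f = \frac{64}{Re}
f = 64/1727 = 0.03706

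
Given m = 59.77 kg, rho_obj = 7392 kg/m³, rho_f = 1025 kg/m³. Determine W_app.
Formula: W_{app} = mg\left(1 - \frac{\rho_f}{\rho_{obj}}\right)
W_app = 59.77·9.81·(1 − 1025/7392) = 505 N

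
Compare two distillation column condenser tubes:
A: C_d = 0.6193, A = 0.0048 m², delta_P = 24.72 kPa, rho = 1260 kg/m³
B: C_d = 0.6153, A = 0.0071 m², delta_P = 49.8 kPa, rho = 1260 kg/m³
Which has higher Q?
Q(A) = 18.62 L/s, Q(B) = 38.84 L/s. Answer: B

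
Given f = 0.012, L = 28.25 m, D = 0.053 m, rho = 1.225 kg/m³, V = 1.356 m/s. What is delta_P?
Formula: \Delta P = f \frac{L}{D} \frac{\rho V^2}{2}
delta_P = 0.012·(28.25/0.053)·0.5·1.225·1.356²/1000 = 0.007204 kPa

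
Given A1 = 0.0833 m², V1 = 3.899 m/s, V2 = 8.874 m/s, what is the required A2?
Formula: V_2 = \frac{A_1 V_1}{A_2}
Substituting knowns: 8.874 = 0.0833·3.899/A2
Solving for A2: A2 = 0.0833·3.899/8.874 = 0.0366 m²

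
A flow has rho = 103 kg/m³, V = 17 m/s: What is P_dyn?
Formula: P_{dyn} = \frac{1}{2} \rho V^2
P_dyn = 0.5·103·17²/1000 = 14.88 kPa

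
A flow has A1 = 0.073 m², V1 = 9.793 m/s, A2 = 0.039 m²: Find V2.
Formula: V_2 = \frac{A_1 V_1}{A_2}
V2 = 0.073·9.793/0.039 = 18.33 m/s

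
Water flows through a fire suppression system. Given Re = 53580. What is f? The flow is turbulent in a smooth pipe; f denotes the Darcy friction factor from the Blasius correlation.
Formula: f = \frac{0.316}{Re^{0.25}}
f = 0.316/53580^0.25 = 0.02077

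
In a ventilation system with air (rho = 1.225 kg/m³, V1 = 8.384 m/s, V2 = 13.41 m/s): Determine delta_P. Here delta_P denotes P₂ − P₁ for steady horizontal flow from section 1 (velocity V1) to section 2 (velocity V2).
Formula: \Delta P = \frac{1}{2} \rho (V_1^2 - V_2^2)
delta_P = 0.5·1.225·(8.384² − 13.41²)/1000 = -0.06709 kPa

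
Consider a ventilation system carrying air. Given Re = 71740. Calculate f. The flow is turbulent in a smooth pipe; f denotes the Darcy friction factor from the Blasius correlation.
Formula: f = \frac{0.316}{Re^{0.25}}
f = 0.316/71740^0.25 = 0.01931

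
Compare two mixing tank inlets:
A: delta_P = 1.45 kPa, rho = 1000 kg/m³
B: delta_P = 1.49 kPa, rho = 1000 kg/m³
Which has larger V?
V(A) = 1.703 m/s, V(B) = 1.726 m/s. Answer: B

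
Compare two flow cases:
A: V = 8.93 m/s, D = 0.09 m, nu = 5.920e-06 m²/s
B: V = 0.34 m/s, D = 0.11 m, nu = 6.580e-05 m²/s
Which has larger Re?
Re(A) = 135760, Re(B) = 568.4. Answer: A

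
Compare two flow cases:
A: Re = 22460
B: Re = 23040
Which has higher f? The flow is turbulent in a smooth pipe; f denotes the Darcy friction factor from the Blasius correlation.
f(A) = 0.02581, f(B) = 0.02565. Answer: A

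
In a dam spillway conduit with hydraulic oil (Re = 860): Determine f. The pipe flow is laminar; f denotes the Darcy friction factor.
Formula: f = \frac{64}{Re}
f = 64/860 = 0.07442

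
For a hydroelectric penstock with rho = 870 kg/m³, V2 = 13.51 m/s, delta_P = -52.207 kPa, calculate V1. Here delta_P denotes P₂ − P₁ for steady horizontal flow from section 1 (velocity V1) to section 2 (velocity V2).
Formula: \Delta P = \frac{1}{2} \rho (V_1^2 - V_2^2)
Substituting knowns: -52.207 = 0.5·870·(V1² − 13.51²)/1000
Solving for V1: V1 = √(13.51² + 2·(-52.207·1000)/870) = 7.906 m/s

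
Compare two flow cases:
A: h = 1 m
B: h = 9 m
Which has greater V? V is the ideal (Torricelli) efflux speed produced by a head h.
V(A) = 4.429 m/s, V(B) = 13.29 m/s. Answer: B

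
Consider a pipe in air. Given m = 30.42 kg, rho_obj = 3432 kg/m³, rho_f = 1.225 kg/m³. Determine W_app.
Formula: W_{app} = mg\left(1 - \frac{\rho_f}{\rho_{obj}}\right)
W_app = 30.42·9.81·(1 − 1.225/3432) = 298.3 N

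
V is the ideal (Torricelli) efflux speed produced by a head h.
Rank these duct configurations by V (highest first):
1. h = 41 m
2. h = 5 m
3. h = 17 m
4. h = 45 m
Case 1: V = 28.36 m/s
Case 2: V = 9.905 m/s
Case 3: V = 18.26 m/s
Case 4: V = 29.71 m/s
Ranking (highest first): 4, 1, 3, 2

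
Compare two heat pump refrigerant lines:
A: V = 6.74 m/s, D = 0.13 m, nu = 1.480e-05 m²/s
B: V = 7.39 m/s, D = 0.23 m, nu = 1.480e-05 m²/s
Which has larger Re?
Re(A) = 59203, Re(B) = 114845. Answer: B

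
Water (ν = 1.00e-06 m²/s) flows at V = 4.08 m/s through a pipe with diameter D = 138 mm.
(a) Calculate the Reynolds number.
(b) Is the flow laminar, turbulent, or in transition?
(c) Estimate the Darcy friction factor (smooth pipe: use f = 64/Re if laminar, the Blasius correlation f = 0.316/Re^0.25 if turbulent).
(a) Re = V·D/ν = 4.08·0.138/1.00e-06 = 563040
(b) Flow regime: turbulent (Re > 4000)
(c) Friction factor: f = 0.316/Re^0.25 = 0.316/563040^0.25 = 0.01154 (Blasius is strictly valid for Re ≲ 1e5; used here as the smooth-pipe estimate the problem specifies)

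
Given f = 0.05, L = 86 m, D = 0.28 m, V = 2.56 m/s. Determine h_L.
Formula: h_L = f \frac{L}{D} \frac{V^2}{2g}
h_L = 0.05·(86/0.28)·2.56²/(2·9.81) = 5.13 m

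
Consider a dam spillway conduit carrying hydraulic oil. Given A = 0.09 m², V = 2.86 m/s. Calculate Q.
Formula: Q = A V
Q = 0.09·2.86·1000 = 257.4 L/s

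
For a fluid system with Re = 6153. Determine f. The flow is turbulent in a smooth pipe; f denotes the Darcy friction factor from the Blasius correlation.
Formula: f = \frac{0.316}{Re^{0.25}}
f = 0.316/6153^0.25 = 0.03568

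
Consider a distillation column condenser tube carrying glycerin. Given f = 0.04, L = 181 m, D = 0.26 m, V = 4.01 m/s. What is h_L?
Formula: h_L = f \frac{L}{D} \frac{V^2}{2g}
h_L = 0.04·(181/0.26)·4.01²/(2·9.81) = 22.82 m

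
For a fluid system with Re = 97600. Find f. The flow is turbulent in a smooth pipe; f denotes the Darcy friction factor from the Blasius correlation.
Formula: f = \frac{0.316}{Re^{0.25}}
f = 0.316/97600^0.25 = 0.01788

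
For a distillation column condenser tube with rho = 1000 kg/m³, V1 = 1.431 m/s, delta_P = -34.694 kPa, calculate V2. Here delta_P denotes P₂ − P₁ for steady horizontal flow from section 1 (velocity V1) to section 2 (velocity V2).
Formula: \Delta P = \frac{1}{2} \rho (V_1^2 - V_2^2)
Substituting knowns: -34.694 = 0.5·1000·(1.431² − V2²)/1000
Solving for V2: V2 = √(1.431² − 2·(-34.694·1000)/1000) = 8.452 m/s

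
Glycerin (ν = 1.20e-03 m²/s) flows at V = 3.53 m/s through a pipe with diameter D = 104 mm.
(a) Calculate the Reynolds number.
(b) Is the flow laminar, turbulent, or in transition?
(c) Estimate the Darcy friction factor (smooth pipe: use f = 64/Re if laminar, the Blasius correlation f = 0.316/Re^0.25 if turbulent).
(a) Re = V·D/ν = 3.53·0.104/1.20e-03 = 305.93
(b) Flow regime: laminar (Re < 2300)
(c) Friction factor: f = 64/Re = 64/305.93 = 0.2092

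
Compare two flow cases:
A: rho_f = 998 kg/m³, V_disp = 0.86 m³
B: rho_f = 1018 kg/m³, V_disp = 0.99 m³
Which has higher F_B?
F_B(A) = 8420 N, F_B(B) = 9887 N. Answer: B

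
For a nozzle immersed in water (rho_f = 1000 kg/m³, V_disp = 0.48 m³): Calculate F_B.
Formula: F_B = \rho_f g V_{disp}
F_B = 1000·9.81·0.48 = 4709 N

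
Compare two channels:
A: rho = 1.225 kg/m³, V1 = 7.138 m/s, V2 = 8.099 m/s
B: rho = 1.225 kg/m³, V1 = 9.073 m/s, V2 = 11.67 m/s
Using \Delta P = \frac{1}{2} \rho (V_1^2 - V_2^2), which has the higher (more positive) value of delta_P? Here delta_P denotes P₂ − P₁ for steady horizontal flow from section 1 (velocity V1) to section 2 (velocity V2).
delta_P(A) = -0.008969 kPa, delta_P(B) = -0.033 kPa. Answer: A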